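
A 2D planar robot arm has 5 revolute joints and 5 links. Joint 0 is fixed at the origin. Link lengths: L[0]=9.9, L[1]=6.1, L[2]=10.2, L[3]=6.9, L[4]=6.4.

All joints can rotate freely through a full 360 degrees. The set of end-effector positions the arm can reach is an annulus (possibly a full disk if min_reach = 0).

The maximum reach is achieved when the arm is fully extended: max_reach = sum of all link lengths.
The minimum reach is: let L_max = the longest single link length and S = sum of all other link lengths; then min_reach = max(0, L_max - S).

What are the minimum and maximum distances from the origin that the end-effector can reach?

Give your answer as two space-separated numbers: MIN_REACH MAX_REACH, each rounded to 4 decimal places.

Link lengths: [9.9, 6.1, 10.2, 6.9, 6.4]
max_reach = 9.9 + 6.1 + 10.2 + 6.9 + 6.4 = 39.5
L_max = max([9.9, 6.1, 10.2, 6.9, 6.4]) = 10.2
S (sum of others) = 39.5 - 10.2 = 29.3
min_reach = max(0, 10.2 - 29.3) = max(0, -19.1) = 0

Answer: 0.0000 39.5000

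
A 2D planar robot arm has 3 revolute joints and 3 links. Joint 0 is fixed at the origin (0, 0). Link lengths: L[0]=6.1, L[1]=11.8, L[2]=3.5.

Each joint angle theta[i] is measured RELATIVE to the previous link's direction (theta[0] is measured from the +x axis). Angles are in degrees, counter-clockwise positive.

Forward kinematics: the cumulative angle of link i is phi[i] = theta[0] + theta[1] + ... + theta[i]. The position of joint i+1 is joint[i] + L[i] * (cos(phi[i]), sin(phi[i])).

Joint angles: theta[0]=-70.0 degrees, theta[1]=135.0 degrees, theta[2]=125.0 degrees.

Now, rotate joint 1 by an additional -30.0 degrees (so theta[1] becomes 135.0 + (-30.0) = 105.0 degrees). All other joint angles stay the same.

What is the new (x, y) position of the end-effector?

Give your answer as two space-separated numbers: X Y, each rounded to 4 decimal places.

joint[0] = (0.0000, 0.0000)  (base)
link 0: phi[0] = -70 = -70 deg
  cos(-70 deg) = 0.3420, sin(-70 deg) = -0.9397
  joint[1] = (0.0000, 0.0000) + 6.1 * (0.3420, -0.9397) = (0.0000 + 2.0863, 0.0000 + -5.7321) = (2.0863, -5.7321)
link 1: phi[1] = -70 + 105 = 35 deg
  cos(35 deg) = 0.8192, sin(35 deg) = 0.5736
  joint[2] = (2.0863, -5.7321) + 11.8 * (0.8192, 0.5736) = (2.0863 + 9.6660, -5.7321 + 6.7682) = (11.7523, 1.0361)
link 2: phi[2] = -70 + 105 + 125 = 160 deg
  cos(160 deg) = -0.9397, sin(160 deg) = 0.3420
  joint[3] = (11.7523, 1.0361) + 3.5 * (-0.9397, 0.3420) = (11.7523 + -3.2889, 1.0361 + 1.1971) = (8.4634, 2.2331)
End effector: (8.4634, 2.2331)

Answer: 8.4634 2.2331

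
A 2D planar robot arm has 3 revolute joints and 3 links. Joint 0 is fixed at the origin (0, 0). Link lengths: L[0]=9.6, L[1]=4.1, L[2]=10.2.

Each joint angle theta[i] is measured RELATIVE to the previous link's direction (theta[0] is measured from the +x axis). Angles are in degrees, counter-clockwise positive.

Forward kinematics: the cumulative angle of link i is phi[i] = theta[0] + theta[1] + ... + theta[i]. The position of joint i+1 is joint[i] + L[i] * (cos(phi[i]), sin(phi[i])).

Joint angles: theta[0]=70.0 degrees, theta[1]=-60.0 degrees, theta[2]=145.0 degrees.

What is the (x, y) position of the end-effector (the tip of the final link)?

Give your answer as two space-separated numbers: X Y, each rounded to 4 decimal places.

Answer: -1.9232 14.0437

Derivation:
joint[0] = (0.0000, 0.0000)  (base)
link 0: phi[0] = 70 = 70 deg
  cos(70 deg) = 0.3420, sin(70 deg) = 0.9397
  joint[1] = (0.0000, 0.0000) + 9.6 * (0.3420, 0.9397) = (0.0000 + 3.2834, 0.0000 + 9.0210) = (3.2834, 9.0210)
link 1: phi[1] = 70 + -60 = 10 deg
  cos(10 deg) = 0.9848, sin(10 deg) = 0.1736
  joint[2] = (3.2834, 9.0210) + 4.1 * (0.9848, 0.1736) = (3.2834 + 4.0377, 9.0210 + 0.7120) = (7.3211, 9.7330)
link 2: phi[2] = 70 + -60 + 145 = 155 deg
  cos(155 deg) = -0.9063, sin(155 deg) = 0.4226
  joint[3] = (7.3211, 9.7330) + 10.2 * (-0.9063, 0.4226) = (7.3211 + -9.2443, 9.7330 + 4.3107) = (-1.9232, 14.0437)
End effector: (-1.9232, 14.0437)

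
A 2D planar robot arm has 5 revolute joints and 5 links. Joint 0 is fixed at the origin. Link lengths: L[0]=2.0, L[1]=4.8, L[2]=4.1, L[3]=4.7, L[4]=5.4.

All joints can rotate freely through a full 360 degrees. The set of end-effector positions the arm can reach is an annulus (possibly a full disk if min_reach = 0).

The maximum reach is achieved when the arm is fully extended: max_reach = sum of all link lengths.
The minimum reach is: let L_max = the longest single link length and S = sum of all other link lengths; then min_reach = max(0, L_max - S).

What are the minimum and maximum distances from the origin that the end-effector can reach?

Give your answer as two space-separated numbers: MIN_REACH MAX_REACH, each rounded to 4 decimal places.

Answer: 0.0000 21.0000

Derivation:
Link lengths: [2.0, 4.8, 4.1, 4.7, 5.4]
max_reach = 2 + 4.8 + 4.1 + 4.7 + 5.4 = 21
L_max = max([2.0, 4.8, 4.1, 4.7, 5.4]) = 5.4
S (sum of others) = 21 - 5.4 = 15.6
min_reach = max(0, 5.4 - 15.6) = max(0, -10.2) = 0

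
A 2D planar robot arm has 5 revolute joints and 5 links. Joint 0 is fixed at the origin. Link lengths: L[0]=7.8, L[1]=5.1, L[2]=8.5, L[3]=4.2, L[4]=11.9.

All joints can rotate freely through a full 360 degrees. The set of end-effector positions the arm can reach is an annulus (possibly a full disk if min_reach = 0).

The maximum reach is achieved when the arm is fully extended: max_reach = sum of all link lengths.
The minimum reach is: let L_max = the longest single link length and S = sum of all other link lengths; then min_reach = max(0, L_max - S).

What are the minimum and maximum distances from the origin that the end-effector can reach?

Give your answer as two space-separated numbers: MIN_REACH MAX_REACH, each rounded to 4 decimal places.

Answer: 0.0000 37.5000

Derivation:
Link lengths: [7.8, 5.1, 8.5, 4.2, 11.9]
max_reach = 7.8 + 5.1 + 8.5 + 4.2 + 11.9 = 37.5
L_max = max([7.8, 5.1, 8.5, 4.2, 11.9]) = 11.9
S (sum of others) = 37.5 - 11.9 = 25.6
min_reach = max(0, 11.9 - 25.6) = max(0, -13.7) = 0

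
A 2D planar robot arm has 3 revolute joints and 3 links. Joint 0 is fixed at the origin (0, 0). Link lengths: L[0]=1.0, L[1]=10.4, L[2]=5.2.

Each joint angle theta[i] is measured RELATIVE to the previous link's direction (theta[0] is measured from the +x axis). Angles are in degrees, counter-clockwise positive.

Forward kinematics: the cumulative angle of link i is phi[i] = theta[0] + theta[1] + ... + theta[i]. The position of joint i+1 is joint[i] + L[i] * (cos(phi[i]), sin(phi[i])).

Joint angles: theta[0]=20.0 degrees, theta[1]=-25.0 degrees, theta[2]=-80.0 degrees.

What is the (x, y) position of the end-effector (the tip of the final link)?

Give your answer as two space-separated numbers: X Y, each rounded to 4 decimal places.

joint[0] = (0.0000, 0.0000)  (base)
link 0: phi[0] = 20 = 20 deg
  cos(20 deg) = 0.9397, sin(20 deg) = 0.3420
  joint[1] = (0.0000, 0.0000) + 1 * (0.9397, 0.3420) = (0.0000 + 0.9397, 0.0000 + 0.3420) = (0.9397, 0.3420)
link 1: phi[1] = 20 + -25 = -5 deg
  cos(-5 deg) = 0.9962, sin(-5 deg) = -0.0872
  joint[2] = (0.9397, 0.3420) + 10.4 * (0.9962, -0.0872) = (0.9397 + 10.3604, 0.3420 + -0.9064) = (11.3001, -0.5644)
link 2: phi[2] = 20 + -25 + -80 = -85 deg
  cos(-85 deg) = 0.0872, sin(-85 deg) = -0.9962
  joint[3] = (11.3001, -0.5644) + 5.2 * (0.0872, -0.9962) = (11.3001 + 0.4532, -0.5644 + -5.1802) = (11.7533, -5.7446)
End effector: (11.7533, -5.7446)

Answer: 11.7533 -5.7446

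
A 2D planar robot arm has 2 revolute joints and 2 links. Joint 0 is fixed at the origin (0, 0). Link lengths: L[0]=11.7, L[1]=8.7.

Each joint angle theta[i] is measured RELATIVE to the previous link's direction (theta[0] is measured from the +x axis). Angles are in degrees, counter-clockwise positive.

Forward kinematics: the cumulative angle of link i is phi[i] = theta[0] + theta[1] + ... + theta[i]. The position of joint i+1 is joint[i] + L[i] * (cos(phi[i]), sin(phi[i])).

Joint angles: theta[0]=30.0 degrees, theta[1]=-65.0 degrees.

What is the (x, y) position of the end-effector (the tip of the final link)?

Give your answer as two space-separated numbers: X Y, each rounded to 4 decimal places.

Answer: 17.2591 0.8599

Derivation:
joint[0] = (0.0000, 0.0000)  (base)
link 0: phi[0] = 30 = 30 deg
  cos(30 deg) = 0.8660, sin(30 deg) = 0.5000
  joint[1] = (0.0000, 0.0000) + 11.7 * (0.8660, 0.5000) = (0.0000 + 10.1325, 0.0000 + 5.8500) = (10.1325, 5.8500)
link 1: phi[1] = 30 + -65 = -35 deg
  cos(-35 deg) = 0.8192, sin(-35 deg) = -0.5736
  joint[2] = (10.1325, 5.8500) + 8.7 * (0.8192, -0.5736) = (10.1325 + 7.1266, 5.8500 + -4.9901) = (17.2591, 0.8599)
End effector: (17.2591, 0.8599)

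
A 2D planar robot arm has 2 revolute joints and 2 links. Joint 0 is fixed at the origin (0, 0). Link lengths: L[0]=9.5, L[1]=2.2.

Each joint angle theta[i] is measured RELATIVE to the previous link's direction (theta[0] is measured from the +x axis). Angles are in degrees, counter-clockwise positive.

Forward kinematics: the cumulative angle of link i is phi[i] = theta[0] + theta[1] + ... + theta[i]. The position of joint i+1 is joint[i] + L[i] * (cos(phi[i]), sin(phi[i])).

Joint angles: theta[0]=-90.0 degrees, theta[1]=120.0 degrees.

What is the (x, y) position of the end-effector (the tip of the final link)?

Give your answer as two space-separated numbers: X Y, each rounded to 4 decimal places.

joint[0] = (0.0000, 0.0000)  (base)
link 0: phi[0] = -90 = -90 deg
  cos(-90 deg) = 0.0000, sin(-90 deg) = -1.0000
  joint[1] = (0.0000, 0.0000) + 9.5 * (0.0000, -1.0000) = (0.0000 + 0.0000, 0.0000 + -9.5000) = (0.0000, -9.5000)
link 1: phi[1] = -90 + 120 = 30 deg
  cos(30 deg) = 0.8660, sin(30 deg) = 0.5000
  joint[2] = (0.0000, -9.5000) + 2.2 * (0.8660, 0.5000) = (0.0000 + 1.9053, -9.5000 + 1.1000) = (1.9053, -8.4000)
End effector: (1.9053, -8.4000)

Answer: 1.9053 -8.4000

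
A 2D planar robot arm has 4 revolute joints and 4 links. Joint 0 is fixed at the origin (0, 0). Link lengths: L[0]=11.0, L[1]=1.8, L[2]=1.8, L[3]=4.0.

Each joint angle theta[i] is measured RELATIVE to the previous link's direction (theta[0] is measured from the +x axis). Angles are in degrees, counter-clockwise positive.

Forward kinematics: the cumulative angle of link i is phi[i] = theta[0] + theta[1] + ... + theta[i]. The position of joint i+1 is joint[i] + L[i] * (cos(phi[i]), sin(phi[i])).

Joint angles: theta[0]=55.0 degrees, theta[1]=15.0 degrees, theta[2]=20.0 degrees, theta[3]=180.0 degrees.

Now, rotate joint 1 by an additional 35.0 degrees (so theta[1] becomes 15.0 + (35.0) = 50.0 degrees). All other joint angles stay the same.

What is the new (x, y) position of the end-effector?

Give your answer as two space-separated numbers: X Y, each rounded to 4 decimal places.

joint[0] = (0.0000, 0.0000)  (base)
link 0: phi[0] = 55 = 55 deg
  cos(55 deg) = 0.5736, sin(55 deg) = 0.8192
  joint[1] = (0.0000, 0.0000) + 11 * (0.5736, 0.8192) = (0.0000 + 6.3093, 0.0000 + 9.0107) = (6.3093, 9.0107)
link 1: phi[1] = 55 + 50 = 105 deg
  cos(105 deg) = -0.2588, sin(105 deg) = 0.9659
  joint[2] = (6.3093, 9.0107) + 1.8 * (-0.2588, 0.9659) = (6.3093 + -0.4659, 9.0107 + 1.7387) = (5.8435, 10.7493)
link 2: phi[2] = 55 + 50 + 20 = 125 deg
  cos(125 deg) = -0.5736, sin(125 deg) = 0.8192
  joint[3] = (5.8435, 10.7493) + 1.8 * (-0.5736, 0.8192) = (5.8435 + -1.0324, 10.7493 + 1.4745) = (4.8110, 12.2238)
link 3: phi[3] = 55 + 50 + 20 + 180 = 305 deg
  cos(305 deg) = 0.5736, sin(305 deg) = -0.8192
  joint[4] = (4.8110, 12.2238) + 4 * (0.5736, -0.8192) = (4.8110 + 2.2943, 12.2238 + -3.2766) = (7.1053, 8.9472)
End effector: (7.1053, 8.9472)

Answer: 7.1053 8.9472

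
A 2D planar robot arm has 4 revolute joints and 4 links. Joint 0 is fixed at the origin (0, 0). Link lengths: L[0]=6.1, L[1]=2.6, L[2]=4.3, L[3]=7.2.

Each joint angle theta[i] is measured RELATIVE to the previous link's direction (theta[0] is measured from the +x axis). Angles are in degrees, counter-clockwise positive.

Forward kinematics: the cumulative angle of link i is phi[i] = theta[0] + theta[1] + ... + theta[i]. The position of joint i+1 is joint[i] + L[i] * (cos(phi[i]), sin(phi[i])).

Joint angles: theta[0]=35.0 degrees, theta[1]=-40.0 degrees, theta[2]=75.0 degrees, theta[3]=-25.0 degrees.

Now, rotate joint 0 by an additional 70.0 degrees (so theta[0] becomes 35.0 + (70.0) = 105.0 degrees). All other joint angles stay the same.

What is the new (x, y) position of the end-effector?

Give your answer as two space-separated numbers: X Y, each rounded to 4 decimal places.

Answer: -6.8168 17.5380

Derivation:
joint[0] = (0.0000, 0.0000)  (base)
link 0: phi[0] = 105 = 105 deg
  cos(105 deg) = -0.2588, sin(105 deg) = 0.9659
  joint[1] = (0.0000, 0.0000) + 6.1 * (-0.2588, 0.9659) = (0.0000 + -1.5788, 0.0000 + 5.8921) = (-1.5788, 5.8921)
link 1: phi[1] = 105 + -40 = 65 deg
  cos(65 deg) = 0.4226, sin(65 deg) = 0.9063
  joint[2] = (-1.5788, 5.8921) + 2.6 * (0.4226, 0.9063) = (-1.5788 + 1.0988, 5.8921 + 2.3564) = (-0.4800, 8.2485)
link 2: phi[2] = 105 + -40 + 75 = 140 deg
  cos(140 deg) = -0.7660, sin(140 deg) = 0.6428
  joint[3] = (-0.4800, 8.2485) + 4.3 * (-0.7660, 0.6428) = (-0.4800 + -3.2940, 8.2485 + 2.7640) = (-3.7740, 11.0125)
link 3: phi[3] = 105 + -40 + 75 + -25 = 115 deg
  cos(115 deg) = -0.4226, sin(115 deg) = 0.9063
  joint[4] = (-3.7740, 11.0125) + 7.2 * (-0.4226, 0.9063) = (-3.7740 + -3.0429, 11.0125 + 6.5254) = (-6.8168, 17.5380)
End effector: (-6.8168, 17.5380)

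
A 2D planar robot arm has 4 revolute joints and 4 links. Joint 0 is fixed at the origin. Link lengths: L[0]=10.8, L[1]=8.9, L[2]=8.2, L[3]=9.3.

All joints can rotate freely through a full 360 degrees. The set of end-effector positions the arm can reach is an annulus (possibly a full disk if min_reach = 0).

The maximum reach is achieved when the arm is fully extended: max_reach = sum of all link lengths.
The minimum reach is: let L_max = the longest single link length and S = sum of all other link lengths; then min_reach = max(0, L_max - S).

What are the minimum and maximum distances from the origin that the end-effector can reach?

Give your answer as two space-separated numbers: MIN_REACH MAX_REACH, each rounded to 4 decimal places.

Answer: 0.0000 37.2000

Derivation:
Link lengths: [10.8, 8.9, 8.2, 9.3]
max_reach = 10.8 + 8.9 + 8.2 + 9.3 = 37.2
L_max = max([10.8, 8.9, 8.2, 9.3]) = 10.8
S (sum of others) = 37.2 - 10.8 = 26.4
min_reach = max(0, 10.8 - 26.4) = max(0, -15.6) = 0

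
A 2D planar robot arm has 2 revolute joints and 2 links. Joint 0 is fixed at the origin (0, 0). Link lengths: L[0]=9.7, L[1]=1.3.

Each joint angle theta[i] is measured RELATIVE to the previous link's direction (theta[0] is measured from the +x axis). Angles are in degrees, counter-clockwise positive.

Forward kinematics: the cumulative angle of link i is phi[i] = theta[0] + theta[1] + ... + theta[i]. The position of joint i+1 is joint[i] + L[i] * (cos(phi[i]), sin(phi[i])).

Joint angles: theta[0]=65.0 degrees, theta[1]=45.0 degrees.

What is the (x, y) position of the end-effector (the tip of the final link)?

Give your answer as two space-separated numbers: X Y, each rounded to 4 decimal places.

joint[0] = (0.0000, 0.0000)  (base)
link 0: phi[0] = 65 = 65 deg
  cos(65 deg) = 0.4226, sin(65 deg) = 0.9063
  joint[1] = (0.0000, 0.0000) + 9.7 * (0.4226, 0.9063) = (0.0000 + 4.0994, 0.0000 + 8.7912) = (4.0994, 8.7912)
link 1: phi[1] = 65 + 45 = 110 deg
  cos(110 deg) = -0.3420, sin(110 deg) = 0.9397
  joint[2] = (4.0994, 8.7912) + 1.3 * (-0.3420, 0.9397) = (4.0994 + -0.4446, 8.7912 + 1.2216) = (3.6548, 10.0128)
End effector: (3.6548, 10.0128)

Answer: 3.6548 10.0128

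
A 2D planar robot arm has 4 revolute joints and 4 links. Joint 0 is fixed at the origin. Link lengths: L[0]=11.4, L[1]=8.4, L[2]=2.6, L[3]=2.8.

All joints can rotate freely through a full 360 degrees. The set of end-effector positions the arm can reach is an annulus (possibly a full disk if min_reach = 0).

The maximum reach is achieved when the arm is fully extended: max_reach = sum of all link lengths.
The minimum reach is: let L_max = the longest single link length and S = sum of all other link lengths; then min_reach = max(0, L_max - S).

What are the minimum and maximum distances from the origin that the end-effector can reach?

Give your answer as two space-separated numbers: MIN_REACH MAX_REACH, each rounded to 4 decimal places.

Answer: 0.0000 25.2000

Derivation:
Link lengths: [11.4, 8.4, 2.6, 2.8]
max_reach = 11.4 + 8.4 + 2.6 + 2.8 = 25.2
L_max = max([11.4, 8.4, 2.6, 2.8]) = 11.4
S (sum of others) = 25.2 - 11.4 = 13.8
min_reach = max(0, 11.4 - 13.8) = max(0, -2.4) = 0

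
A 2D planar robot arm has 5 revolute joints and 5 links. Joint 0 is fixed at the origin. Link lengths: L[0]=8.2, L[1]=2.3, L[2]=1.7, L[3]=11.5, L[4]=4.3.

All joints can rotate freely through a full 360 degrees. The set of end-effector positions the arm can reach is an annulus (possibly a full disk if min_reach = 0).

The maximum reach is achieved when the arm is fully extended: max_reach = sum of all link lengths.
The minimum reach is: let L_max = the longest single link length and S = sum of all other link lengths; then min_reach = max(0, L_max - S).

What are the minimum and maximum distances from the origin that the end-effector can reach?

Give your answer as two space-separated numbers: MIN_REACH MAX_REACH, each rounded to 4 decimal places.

Link lengths: [8.2, 2.3, 1.7, 11.5, 4.3]
max_reach = 8.2 + 2.3 + 1.7 + 11.5 + 4.3 = 28
L_max = max([8.2, 2.3, 1.7, 11.5, 4.3]) = 11.5
S (sum of others) = 28 - 11.5 = 16.5
min_reach = max(0, 11.5 - 16.5) = max(0, -5) = 0

Answer: 0.0000 28.0000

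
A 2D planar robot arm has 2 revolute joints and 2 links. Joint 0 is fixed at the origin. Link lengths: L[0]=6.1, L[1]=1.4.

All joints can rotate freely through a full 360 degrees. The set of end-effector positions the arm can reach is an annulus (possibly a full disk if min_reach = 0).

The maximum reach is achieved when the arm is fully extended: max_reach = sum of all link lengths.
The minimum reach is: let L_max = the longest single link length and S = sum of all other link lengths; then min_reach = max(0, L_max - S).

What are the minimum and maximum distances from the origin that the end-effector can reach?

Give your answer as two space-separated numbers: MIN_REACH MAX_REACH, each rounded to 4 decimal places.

Answer: 4.7000 7.5000

Derivation:
Link lengths: [6.1, 1.4]
max_reach = 6.1 + 1.4 = 7.5
L_max = max([6.1, 1.4]) = 6.1
S (sum of others) = 7.5 - 6.1 = 1.4
min_reach = max(0, 6.1 - 1.4) = max(0, 4.7) = 4.7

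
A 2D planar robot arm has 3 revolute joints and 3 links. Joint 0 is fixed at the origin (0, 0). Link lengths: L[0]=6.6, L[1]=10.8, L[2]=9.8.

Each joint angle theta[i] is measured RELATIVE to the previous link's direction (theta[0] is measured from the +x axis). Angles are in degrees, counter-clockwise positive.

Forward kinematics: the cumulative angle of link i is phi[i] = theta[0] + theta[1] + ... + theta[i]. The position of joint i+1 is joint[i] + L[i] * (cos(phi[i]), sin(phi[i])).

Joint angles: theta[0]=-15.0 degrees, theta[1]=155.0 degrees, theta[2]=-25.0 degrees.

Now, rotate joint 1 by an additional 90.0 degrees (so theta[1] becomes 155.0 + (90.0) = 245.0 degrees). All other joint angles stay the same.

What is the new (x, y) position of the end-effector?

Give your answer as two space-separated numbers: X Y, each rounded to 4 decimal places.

Answer: -9.4488 -14.1231

Derivation:
joint[0] = (0.0000, 0.0000)  (base)
link 0: phi[0] = -15 = -15 deg
  cos(-15 deg) = 0.9659, sin(-15 deg) = -0.2588
  joint[1] = (0.0000, 0.0000) + 6.6 * (0.9659, -0.2588) = (0.0000 + 6.3751, 0.0000 + -1.7082) = (6.3751, -1.7082)
link 1: phi[1] = -15 + 245 = 230 deg
  cos(230 deg) = -0.6428, sin(230 deg) = -0.7660
  joint[2] = (6.3751, -1.7082) + 10.8 * (-0.6428, -0.7660) = (6.3751 + -6.9421, -1.7082 + -8.2733) = (-0.5670, -9.9815)
link 2: phi[2] = -15 + 245 + -25 = 205 deg
  cos(205 deg) = -0.9063, sin(205 deg) = -0.4226
  joint[3] = (-0.5670, -9.9815) + 9.8 * (-0.9063, -0.4226) = (-0.5670 + -8.8818, -9.9815 + -4.1417) = (-9.4488, -14.1231)
End effector: (-9.4488, -14.1231)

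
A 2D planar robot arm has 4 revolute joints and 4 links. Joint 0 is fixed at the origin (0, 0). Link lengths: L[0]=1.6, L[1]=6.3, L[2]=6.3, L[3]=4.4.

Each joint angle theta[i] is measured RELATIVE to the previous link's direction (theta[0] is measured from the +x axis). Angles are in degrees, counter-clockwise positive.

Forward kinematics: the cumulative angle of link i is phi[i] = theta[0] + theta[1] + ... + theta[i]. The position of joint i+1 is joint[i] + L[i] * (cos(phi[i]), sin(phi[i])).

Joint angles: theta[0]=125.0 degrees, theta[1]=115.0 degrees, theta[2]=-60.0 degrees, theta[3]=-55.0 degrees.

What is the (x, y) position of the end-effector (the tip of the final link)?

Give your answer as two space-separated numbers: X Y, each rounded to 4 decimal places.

Answer: -12.8915 -0.5410

Derivation:
joint[0] = (0.0000, 0.0000)  (base)
link 0: phi[0] = 125 = 125 deg
  cos(125 deg) = -0.5736, sin(125 deg) = 0.8192
  joint[1] = (0.0000, 0.0000) + 1.6 * (-0.5736, 0.8192) = (0.0000 + -0.9177, 0.0000 + 1.3106) = (-0.9177, 1.3106)
link 1: phi[1] = 125 + 115 = 240 deg
  cos(240 deg) = -0.5000, sin(240 deg) = -0.8660
  joint[2] = (-0.9177, 1.3106) + 6.3 * (-0.5000, -0.8660) = (-0.9177 + -3.1500, 1.3106 + -5.4560) = (-4.0677, -4.1453)
link 2: phi[2] = 125 + 115 + -60 = 180 deg
  cos(180 deg) = -1.0000, sin(180 deg) = 0.0000
  joint[3] = (-4.0677, -4.1453) + 6.3 * (-1.0000, 0.0000) = (-4.0677 + -6.3000, -4.1453 + 0.0000) = (-10.3677, -4.1453)
link 3: phi[3] = 125 + 115 + -60 + -55 = 125 deg
  cos(125 deg) = -0.5736, sin(125 deg) = 0.8192
  joint[4] = (-10.3677, -4.1453) + 4.4 * (-0.5736, 0.8192) = (-10.3677 + -2.5237, -4.1453 + 3.6043) = (-12.8915, -0.5410)
End effector: (-12.8915, -0.5410)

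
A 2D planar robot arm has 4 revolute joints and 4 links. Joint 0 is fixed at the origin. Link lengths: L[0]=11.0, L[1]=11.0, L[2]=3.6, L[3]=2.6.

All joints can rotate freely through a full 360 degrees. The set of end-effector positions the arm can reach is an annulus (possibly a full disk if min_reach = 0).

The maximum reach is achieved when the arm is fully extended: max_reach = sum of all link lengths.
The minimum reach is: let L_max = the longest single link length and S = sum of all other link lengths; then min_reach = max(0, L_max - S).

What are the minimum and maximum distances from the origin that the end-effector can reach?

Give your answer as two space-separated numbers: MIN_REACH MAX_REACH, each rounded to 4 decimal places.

Link lengths: [11.0, 11.0, 3.6, 2.6]
max_reach = 11 + 11 + 3.6 + 2.6 = 28.2
L_max = max([11.0, 11.0, 3.6, 2.6]) = 11
S (sum of others) = 28.2 - 11 = 17.2
min_reach = max(0, 11 - 17.2) = max(0, -6.2) = 0

Answer: 0.0000 28.2000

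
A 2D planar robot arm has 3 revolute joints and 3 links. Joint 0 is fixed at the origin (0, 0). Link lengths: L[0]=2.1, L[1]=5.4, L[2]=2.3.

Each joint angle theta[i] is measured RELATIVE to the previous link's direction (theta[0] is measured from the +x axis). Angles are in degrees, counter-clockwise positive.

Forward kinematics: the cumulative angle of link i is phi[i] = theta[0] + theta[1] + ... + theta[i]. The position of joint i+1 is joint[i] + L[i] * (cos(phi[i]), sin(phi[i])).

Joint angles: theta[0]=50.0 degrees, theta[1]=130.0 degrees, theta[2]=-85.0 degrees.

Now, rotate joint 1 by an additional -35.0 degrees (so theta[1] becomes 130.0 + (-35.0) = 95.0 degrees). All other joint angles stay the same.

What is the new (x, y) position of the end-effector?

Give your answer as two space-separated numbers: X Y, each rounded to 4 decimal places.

Answer: -1.9236 6.6979

Derivation:
joint[0] = (0.0000, 0.0000)  (base)
link 0: phi[0] = 50 = 50 deg
  cos(50 deg) = 0.6428, sin(50 deg) = 0.7660
  joint[1] = (0.0000, 0.0000) + 2.1 * (0.6428, 0.7660) = (0.0000 + 1.3499, 0.0000 + 1.6087) = (1.3499, 1.6087)
link 1: phi[1] = 50 + 95 = 145 deg
  cos(145 deg) = -0.8192, sin(145 deg) = 0.5736
  joint[2] = (1.3499, 1.6087) + 5.4 * (-0.8192, 0.5736) = (1.3499 + -4.4234, 1.6087 + 3.0973) = (-3.0736, 4.7060)
link 2: phi[2] = 50 + 95 + -85 = 60 deg
  cos(60 deg) = 0.5000, sin(60 deg) = 0.8660
  joint[3] = (-3.0736, 4.7060) + 2.3 * (0.5000, 0.8660) = (-3.0736 + 1.1500, 4.7060 + 1.9919) = (-1.9236, 6.6979)
End effector: (-1.9236, 6.6979)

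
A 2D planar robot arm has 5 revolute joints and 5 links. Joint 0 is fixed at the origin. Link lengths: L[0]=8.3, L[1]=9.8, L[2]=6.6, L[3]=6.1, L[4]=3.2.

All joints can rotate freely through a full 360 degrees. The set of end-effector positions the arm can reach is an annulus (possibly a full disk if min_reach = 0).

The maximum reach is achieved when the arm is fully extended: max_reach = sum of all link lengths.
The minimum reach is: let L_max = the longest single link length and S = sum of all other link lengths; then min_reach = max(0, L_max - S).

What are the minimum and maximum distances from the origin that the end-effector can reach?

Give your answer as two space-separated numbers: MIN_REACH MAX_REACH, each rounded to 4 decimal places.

Link lengths: [8.3, 9.8, 6.6, 6.1, 3.2]
max_reach = 8.3 + 9.8 + 6.6 + 6.1 + 3.2 = 34
L_max = max([8.3, 9.8, 6.6, 6.1, 3.2]) = 9.8
S (sum of others) = 34 - 9.8 = 24.2
min_reach = max(0, 9.8 - 24.2) = max(0, -14.4) = 0

Answer: 0.0000 34.0000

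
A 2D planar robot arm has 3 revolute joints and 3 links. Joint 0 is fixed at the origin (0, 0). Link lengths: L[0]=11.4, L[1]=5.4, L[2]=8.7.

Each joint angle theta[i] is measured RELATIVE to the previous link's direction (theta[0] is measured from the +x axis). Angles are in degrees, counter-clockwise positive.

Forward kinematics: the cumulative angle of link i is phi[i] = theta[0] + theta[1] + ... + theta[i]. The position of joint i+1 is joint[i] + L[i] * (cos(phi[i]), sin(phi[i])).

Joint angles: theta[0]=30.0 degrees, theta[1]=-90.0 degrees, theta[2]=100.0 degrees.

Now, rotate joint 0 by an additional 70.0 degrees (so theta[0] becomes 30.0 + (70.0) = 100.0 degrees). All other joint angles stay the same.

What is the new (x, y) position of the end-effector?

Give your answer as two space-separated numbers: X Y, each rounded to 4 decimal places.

Answer: 0.3628 20.3398

Derivation:
joint[0] = (0.0000, 0.0000)  (base)
link 0: phi[0] = 100 = 100 deg
  cos(100 deg) = -0.1736, sin(100 deg) = 0.9848
  joint[1] = (0.0000, 0.0000) + 11.4 * (-0.1736, 0.9848) = (0.0000 + -1.9796, 0.0000 + 11.2268) = (-1.9796, 11.2268)
link 1: phi[1] = 100 + -90 = 10 deg
  cos(10 deg) = 0.9848, sin(10 deg) = 0.1736
  joint[2] = (-1.9796, 11.2268) + 5.4 * (0.9848, 0.1736) = (-1.9796 + 5.3180, 11.2268 + 0.9377) = (3.3384, 12.1645)
link 2: phi[2] = 100 + -90 + 100 = 110 deg
  cos(110 deg) = -0.3420, sin(110 deg) = 0.9397
  joint[3] = (3.3384, 12.1645) + 8.7 * (-0.3420, 0.9397) = (3.3384 + -2.9756, 12.1645 + 8.1753) = (0.3628, 20.3398)
End effector: (0.3628, 20.3398)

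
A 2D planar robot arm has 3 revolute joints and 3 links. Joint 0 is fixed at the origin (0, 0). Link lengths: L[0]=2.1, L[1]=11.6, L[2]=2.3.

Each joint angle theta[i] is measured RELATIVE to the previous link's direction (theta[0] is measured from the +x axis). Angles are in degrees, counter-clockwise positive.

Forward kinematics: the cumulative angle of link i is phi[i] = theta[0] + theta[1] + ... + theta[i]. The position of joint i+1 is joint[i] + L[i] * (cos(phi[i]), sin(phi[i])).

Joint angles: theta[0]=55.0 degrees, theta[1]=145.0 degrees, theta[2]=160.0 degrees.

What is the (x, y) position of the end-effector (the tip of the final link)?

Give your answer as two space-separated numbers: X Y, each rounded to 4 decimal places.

Answer: -7.3959 -2.2472

Derivation:
joint[0] = (0.0000, 0.0000)  (base)
link 0: phi[0] = 55 = 55 deg
  cos(55 deg) = 0.5736, sin(55 deg) = 0.8192
  joint[1] = (0.0000, 0.0000) + 2.1 * (0.5736, 0.8192) = (0.0000 + 1.2045, 0.0000 + 1.7202) = (1.2045, 1.7202)
link 1: phi[1] = 55 + 145 = 200 deg
  cos(200 deg) = -0.9397, sin(200 deg) = -0.3420
  joint[2] = (1.2045, 1.7202) + 11.6 * (-0.9397, -0.3420) = (1.2045 + -10.9004, 1.7202 + -3.9674) = (-9.6959, -2.2472)
link 2: phi[2] = 55 + 145 + 160 = 360 deg
  cos(360 deg) = 1.0000, sin(360 deg) = -0.0000
  joint[3] = (-9.6959, -2.2472) + 2.3 * (1.0000, -0.0000) = (-9.6959 + 2.3000, -2.2472 + -0.0000) = (-7.3959, -2.2472)
End effector: (-7.3959, -2.2472)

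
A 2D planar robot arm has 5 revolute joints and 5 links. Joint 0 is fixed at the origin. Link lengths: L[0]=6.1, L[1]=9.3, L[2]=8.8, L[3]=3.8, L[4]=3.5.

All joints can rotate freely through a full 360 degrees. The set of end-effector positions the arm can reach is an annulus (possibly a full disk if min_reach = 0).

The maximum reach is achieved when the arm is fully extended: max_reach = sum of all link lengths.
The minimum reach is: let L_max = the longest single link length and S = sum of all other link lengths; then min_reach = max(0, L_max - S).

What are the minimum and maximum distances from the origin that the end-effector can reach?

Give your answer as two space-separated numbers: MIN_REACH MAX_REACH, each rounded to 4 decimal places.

Answer: 0.0000 31.5000

Derivation:
Link lengths: [6.1, 9.3, 8.8, 3.8, 3.5]
max_reach = 6.1 + 9.3 + 8.8 + 3.8 + 3.5 = 31.5
L_max = max([6.1, 9.3, 8.8, 3.8, 3.5]) = 9.3
S (sum of others) = 31.5 - 9.3 = 22.2
min_reach = max(0, 9.3 - 22.2) = max(0, -12.9) = 0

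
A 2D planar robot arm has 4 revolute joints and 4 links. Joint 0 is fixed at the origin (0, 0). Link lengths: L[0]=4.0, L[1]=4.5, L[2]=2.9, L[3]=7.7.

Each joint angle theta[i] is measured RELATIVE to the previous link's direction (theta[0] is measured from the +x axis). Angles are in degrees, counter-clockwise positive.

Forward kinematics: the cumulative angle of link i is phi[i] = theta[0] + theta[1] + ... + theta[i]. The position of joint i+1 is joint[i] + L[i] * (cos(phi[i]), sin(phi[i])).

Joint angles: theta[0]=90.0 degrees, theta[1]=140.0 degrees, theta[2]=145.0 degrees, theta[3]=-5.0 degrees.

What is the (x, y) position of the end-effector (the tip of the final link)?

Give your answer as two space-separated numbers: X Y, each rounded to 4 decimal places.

joint[0] = (0.0000, 0.0000)  (base)
link 0: phi[0] = 90 = 90 deg
  cos(90 deg) = 0.0000, sin(90 deg) = 1.0000
  joint[1] = (0.0000, 0.0000) + 4 * (0.0000, 1.0000) = (0.0000 + 0.0000, 0.0000 + 4.0000) = (0.0000, 4.0000)
link 1: phi[1] = 90 + 140 = 230 deg
  cos(230 deg) = -0.6428, sin(230 deg) = -0.7660
  joint[2] = (0.0000, 4.0000) + 4.5 * (-0.6428, -0.7660) = (0.0000 + -2.8925, 4.0000 + -3.4472) = (-2.8925, 0.5528)
link 2: phi[2] = 90 + 140 + 145 = 375 deg
  cos(375 deg) = 0.9659, sin(375 deg) = 0.2588
  joint[3] = (-2.8925, 0.5528) + 2.9 * (0.9659, 0.2588) = (-2.8925 + 2.8012, 0.5528 + 0.7506) = (-0.0914, 1.3034)
link 3: phi[3] = 90 + 140 + 145 + -5 = 370 deg
  cos(370 deg) = 0.9848, sin(370 deg) = 0.1736
  joint[4] = (-0.0914, 1.3034) + 7.7 * (0.9848, 0.1736) = (-0.0914 + 7.5830, 1.3034 + 1.3371) = (7.4917, 2.6405)
End effector: (7.4917, 2.6405)

Answer: 7.4917 2.6405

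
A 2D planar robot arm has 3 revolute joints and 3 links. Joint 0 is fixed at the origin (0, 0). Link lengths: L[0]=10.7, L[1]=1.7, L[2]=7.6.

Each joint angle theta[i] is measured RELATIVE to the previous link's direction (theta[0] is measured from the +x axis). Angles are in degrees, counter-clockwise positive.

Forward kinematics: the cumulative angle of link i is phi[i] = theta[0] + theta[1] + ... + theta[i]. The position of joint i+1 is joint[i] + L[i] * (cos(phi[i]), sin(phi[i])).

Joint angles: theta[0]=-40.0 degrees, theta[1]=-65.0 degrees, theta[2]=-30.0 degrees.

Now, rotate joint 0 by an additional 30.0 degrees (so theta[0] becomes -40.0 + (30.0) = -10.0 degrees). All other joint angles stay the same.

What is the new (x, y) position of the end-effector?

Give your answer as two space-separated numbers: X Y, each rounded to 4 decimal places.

joint[0] = (0.0000, 0.0000)  (base)
link 0: phi[0] = -10 = -10 deg
  cos(-10 deg) = 0.9848, sin(-10 deg) = -0.1736
  joint[1] = (0.0000, 0.0000) + 10.7 * (0.9848, -0.1736) = (0.0000 + 10.5374, 0.0000 + -1.8580) = (10.5374, -1.8580)
link 1: phi[1] = -10 + -65 = -75 deg
  cos(-75 deg) = 0.2588, sin(-75 deg) = -0.9659
  joint[2] = (10.5374, -1.8580) + 1.7 * (0.2588, -0.9659) = (10.5374 + 0.4400, -1.8580 + -1.6421) = (10.9774, -3.5001)
link 2: phi[2] = -10 + -65 + -30 = -105 deg
  cos(-105 deg) = -0.2588, sin(-105 deg) = -0.9659
  joint[3] = (10.9774, -3.5001) + 7.6 * (-0.2588, -0.9659) = (10.9774 + -1.9670, -3.5001 + -7.3410) = (9.0104, -10.8411)
End effector: (9.0104, -10.8411)

Answer: 9.0104 -10.8411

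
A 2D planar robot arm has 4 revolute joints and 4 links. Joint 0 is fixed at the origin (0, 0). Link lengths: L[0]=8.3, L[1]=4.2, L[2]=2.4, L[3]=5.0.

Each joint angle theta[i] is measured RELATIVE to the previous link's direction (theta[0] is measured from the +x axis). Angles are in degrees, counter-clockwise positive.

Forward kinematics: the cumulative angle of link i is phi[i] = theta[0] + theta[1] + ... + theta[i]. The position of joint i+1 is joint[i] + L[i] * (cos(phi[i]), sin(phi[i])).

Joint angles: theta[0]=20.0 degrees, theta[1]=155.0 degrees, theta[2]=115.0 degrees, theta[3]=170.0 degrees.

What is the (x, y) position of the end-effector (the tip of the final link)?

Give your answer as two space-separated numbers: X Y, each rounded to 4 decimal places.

joint[0] = (0.0000, 0.0000)  (base)
link 0: phi[0] = 20 = 20 deg
  cos(20 deg) = 0.9397, sin(20 deg) = 0.3420
  joint[1] = (0.0000, 0.0000) + 8.3 * (0.9397, 0.3420) = (0.0000 + 7.7994, 0.0000 + 2.8388) = (7.7994, 2.8388)
link 1: phi[1] = 20 + 155 = 175 deg
  cos(175 deg) = -0.9962, sin(175 deg) = 0.0872
  joint[2] = (7.7994, 2.8388) + 4.2 * (-0.9962, 0.0872) = (7.7994 + -4.1840, 2.8388 + 0.3661) = (3.6154, 3.2048)
link 2: phi[2] = 20 + 155 + 115 = 290 deg
  cos(290 deg) = 0.3420, sin(290 deg) = -0.9397
  joint[3] = (3.6154, 3.2048) + 2.4 * (0.3420, -0.9397) = (3.6154 + 0.8208, 3.2048 + -2.2553) = (4.4363, 0.9496)
link 3: phi[3] = 20 + 155 + 115 + 170 = 460 deg
  cos(460 deg) = -0.1736, sin(460 deg) = 0.9848
  joint[4] = (4.4363, 0.9496) + 5 * (-0.1736, 0.9848) = (4.4363 + -0.8682, 0.9496 + 4.9240) = (3.5680, 5.8736)
End effector: (3.5680, 5.8736)

Answer: 3.5680 5.8736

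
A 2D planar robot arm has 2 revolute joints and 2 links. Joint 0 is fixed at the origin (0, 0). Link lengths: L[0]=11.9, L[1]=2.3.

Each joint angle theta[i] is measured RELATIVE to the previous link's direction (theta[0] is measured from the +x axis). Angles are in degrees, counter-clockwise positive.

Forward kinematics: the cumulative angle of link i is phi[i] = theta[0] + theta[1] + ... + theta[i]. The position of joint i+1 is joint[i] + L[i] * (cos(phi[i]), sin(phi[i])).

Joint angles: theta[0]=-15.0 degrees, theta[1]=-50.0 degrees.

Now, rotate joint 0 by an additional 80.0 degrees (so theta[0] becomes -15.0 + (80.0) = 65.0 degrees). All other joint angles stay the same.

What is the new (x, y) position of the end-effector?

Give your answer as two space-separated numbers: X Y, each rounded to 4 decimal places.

joint[0] = (0.0000, 0.0000)  (base)
link 0: phi[0] = 65 = 65 deg
  cos(65 deg) = 0.4226, sin(65 deg) = 0.9063
  joint[1] = (0.0000, 0.0000) + 11.9 * (0.4226, 0.9063) = (0.0000 + 5.0292, 0.0000 + 10.7851) = (5.0292, 10.7851)
link 1: phi[1] = 65 + -50 = 15 deg
  cos(15 deg) = 0.9659, sin(15 deg) = 0.2588
  joint[2] = (5.0292, 10.7851) + 2.3 * (0.9659, 0.2588) = (5.0292 + 2.2216, 10.7851 + 0.5953) = (7.2508, 11.3803)
End effector: (7.2508, 11.3803)

Answer: 7.2508 11.3803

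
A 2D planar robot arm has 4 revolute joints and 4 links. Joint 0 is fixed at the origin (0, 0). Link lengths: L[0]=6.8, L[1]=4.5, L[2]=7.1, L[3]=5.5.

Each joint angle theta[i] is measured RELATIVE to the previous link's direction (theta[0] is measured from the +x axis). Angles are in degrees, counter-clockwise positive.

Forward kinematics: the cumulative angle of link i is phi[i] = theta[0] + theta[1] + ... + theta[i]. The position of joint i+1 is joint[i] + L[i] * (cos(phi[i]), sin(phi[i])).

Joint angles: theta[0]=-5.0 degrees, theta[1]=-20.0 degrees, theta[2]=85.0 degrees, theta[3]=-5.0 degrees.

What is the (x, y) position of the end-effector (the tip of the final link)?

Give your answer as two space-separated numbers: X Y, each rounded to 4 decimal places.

Answer: 17.5572 8.1597

Derivation:
joint[0] = (0.0000, 0.0000)  (base)
link 0: phi[0] = -5 = -5 deg
  cos(-5 deg) = 0.9962, sin(-5 deg) = -0.0872
  joint[1] = (0.0000, 0.0000) + 6.8 * (0.9962, -0.0872) = (0.0000 + 6.7741, 0.0000 + -0.5927) = (6.7741, -0.5927)
link 1: phi[1] = -5 + -20 = -25 deg
  cos(-25 deg) = 0.9063, sin(-25 deg) = -0.4226
  joint[2] = (6.7741, -0.5927) + 4.5 * (0.9063, -0.4226) = (6.7741 + 4.0784, -0.5927 + -1.9018) = (10.8525, -2.4944)
link 2: phi[2] = -5 + -20 + 85 = 60 deg
  cos(60 deg) = 0.5000, sin(60 deg) = 0.8660
  joint[3] = (10.8525, -2.4944) + 7.1 * (0.5000, 0.8660) = (10.8525 + 3.5500, -2.4944 + 6.1488) = (14.4025, 3.6543)
link 3: phi[3] = -5 + -20 + 85 + -5 = 55 deg
  cos(55 deg) = 0.5736, sin(55 deg) = 0.8192
  joint[4] = (14.4025, 3.6543) + 5.5 * (0.5736, 0.8192) = (14.4025 + 3.1547, 3.6543 + 4.5053) = (17.5572, 8.1597)
End effector: (17.5572, 8.1597)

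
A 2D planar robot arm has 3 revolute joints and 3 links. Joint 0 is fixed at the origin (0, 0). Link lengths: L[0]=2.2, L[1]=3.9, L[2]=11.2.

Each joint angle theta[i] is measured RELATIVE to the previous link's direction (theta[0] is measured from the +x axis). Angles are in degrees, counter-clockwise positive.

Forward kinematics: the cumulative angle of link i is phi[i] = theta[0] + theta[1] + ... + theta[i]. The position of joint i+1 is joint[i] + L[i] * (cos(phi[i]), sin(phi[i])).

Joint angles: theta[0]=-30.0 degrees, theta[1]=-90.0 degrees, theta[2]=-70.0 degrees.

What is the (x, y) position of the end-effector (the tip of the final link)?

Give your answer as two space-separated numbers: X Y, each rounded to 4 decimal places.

joint[0] = (0.0000, 0.0000)  (base)
link 0: phi[0] = -30 = -30 deg
  cos(-30 deg) = 0.8660, sin(-30 deg) = -0.5000
  joint[1] = (0.0000, 0.0000) + 2.2 * (0.8660, -0.5000) = (0.0000 + 1.9053, 0.0000 + -1.1000) = (1.9053, -1.1000)
link 1: phi[1] = -30 + -90 = -120 deg
  cos(-120 deg) = -0.5000, sin(-120 deg) = -0.8660
  joint[2] = (1.9053, -1.1000) + 3.9 * (-0.5000, -0.8660) = (1.9053 + -1.9500, -1.1000 + -3.3775) = (-0.0447, -4.4775)
link 2: phi[2] = -30 + -90 + -70 = -190 deg
  cos(-190 deg) = -0.9848, sin(-190 deg) = 0.1736
  joint[3] = (-0.0447, -4.4775) + 11.2 * (-0.9848, 0.1736) = (-0.0447 + -11.0298, -4.4775 + 1.9449) = (-11.0746, -2.5326)
End effector: (-11.0746, -2.5326)

Answer: -11.0746 -2.5326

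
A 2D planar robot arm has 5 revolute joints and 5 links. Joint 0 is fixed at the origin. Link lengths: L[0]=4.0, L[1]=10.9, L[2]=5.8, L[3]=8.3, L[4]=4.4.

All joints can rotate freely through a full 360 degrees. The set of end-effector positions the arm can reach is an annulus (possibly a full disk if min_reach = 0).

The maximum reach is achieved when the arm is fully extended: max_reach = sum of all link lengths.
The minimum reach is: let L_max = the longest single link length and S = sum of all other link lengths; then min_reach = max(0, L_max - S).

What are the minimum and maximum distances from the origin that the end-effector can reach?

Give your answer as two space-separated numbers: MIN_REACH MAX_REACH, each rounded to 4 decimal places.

Link lengths: [4.0, 10.9, 5.8, 8.3, 4.4]
max_reach = 4 + 10.9 + 5.8 + 8.3 + 4.4 = 33.4
L_max = max([4.0, 10.9, 5.8, 8.3, 4.4]) = 10.9
S (sum of others) = 33.4 - 10.9 = 22.5
min_reach = max(0, 10.9 - 22.5) = max(0, -11.6) = 0

Answer: 0.0000 33.4000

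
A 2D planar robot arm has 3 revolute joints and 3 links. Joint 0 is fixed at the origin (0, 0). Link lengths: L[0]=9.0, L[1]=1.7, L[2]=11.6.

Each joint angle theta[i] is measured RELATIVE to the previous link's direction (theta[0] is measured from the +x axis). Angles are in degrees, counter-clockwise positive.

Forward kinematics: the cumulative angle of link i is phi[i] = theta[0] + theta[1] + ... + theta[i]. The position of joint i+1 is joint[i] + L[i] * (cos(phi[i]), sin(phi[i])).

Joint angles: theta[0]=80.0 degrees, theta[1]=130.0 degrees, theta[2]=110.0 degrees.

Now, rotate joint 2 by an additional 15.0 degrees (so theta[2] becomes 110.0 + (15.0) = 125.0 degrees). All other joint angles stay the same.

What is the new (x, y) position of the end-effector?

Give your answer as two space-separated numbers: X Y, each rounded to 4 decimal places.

joint[0] = (0.0000, 0.0000)  (base)
link 0: phi[0] = 80 = 80 deg
  cos(80 deg) = 0.1736, sin(80 deg) = 0.9848
  joint[1] = (0.0000, 0.0000) + 9 * (0.1736, 0.9848) = (0.0000 + 1.5628, 0.0000 + 8.8633) = (1.5628, 8.8633)
link 1: phi[1] = 80 + 130 = 210 deg
  cos(210 deg) = -0.8660, sin(210 deg) = -0.5000
  joint[2] = (1.5628, 8.8633) + 1.7 * (-0.8660, -0.5000) = (1.5628 + -1.4722, 8.8633 + -0.8500) = (0.0906, 8.0133)
link 2: phi[2] = 80 + 130 + 125 = 335 deg
  cos(335 deg) = 0.9063, sin(335 deg) = -0.4226
  joint[3] = (0.0906, 8.0133) + 11.6 * (0.9063, -0.4226) = (0.0906 + 10.5132, 8.0133 + -4.9024) = (10.6038, 3.1109)
End effector: (10.6038, 3.1109)

Answer: 10.6038 3.1109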